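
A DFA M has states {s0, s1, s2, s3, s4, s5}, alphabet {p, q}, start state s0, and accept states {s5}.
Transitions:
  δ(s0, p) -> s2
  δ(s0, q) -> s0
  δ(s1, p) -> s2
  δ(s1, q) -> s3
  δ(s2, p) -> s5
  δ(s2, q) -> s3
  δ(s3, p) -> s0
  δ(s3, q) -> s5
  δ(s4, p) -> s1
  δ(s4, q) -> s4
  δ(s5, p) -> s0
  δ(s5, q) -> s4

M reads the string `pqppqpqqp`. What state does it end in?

s2

s0 --p--> s2
s2 --q--> s3
s3 --p--> s0
s0 --p--> s2
s2 --q--> s3
s3 --p--> s0
s0 --q--> s0
s0 --q--> s0
s0 --p--> s2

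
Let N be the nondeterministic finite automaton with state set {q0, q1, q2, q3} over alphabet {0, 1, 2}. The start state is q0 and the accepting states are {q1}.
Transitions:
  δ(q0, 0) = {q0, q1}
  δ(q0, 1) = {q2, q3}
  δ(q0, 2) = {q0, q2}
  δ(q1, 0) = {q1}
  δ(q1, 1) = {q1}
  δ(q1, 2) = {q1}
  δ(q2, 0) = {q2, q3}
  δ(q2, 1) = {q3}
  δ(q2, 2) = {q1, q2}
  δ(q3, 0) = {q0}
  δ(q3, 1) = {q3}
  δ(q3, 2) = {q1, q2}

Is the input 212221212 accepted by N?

Start: {q0}
read 2: {q0, q2}
read 1: {q2, q3}
read 2: {q1, q2}
read 2: {q1, q2}
read 2: {q1, q2}
read 1: {q1, q3}
read 2: {q1, q2}
read 1: {q1, q3}
read 2: {q1, q2}
Reachable ∩ accepting = {q1} — nonempty.

accepted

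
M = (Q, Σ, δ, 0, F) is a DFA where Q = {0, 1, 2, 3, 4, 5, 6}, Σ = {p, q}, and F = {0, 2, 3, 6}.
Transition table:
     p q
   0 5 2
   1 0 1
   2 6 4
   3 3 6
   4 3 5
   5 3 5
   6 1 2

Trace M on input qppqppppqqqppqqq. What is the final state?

0 --q--> 2
2 --p--> 6
6 --p--> 1
1 --q--> 1
1 --p--> 0
0 --p--> 5
5 --p--> 3
3 --p--> 3
3 --q--> 6
6 --q--> 2
2 --q--> 4
4 --p--> 3
3 --p--> 3
3 --q--> 6
6 --q--> 2
2 --q--> 4

4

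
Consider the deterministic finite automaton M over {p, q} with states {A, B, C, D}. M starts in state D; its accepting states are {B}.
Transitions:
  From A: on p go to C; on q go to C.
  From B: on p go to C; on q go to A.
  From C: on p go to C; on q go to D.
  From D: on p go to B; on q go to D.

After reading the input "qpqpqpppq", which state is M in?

D --q--> D
D --p--> B
B --q--> A
A --p--> C
C --q--> D
D --p--> B
B --p--> C
C --p--> C
C --q--> D

D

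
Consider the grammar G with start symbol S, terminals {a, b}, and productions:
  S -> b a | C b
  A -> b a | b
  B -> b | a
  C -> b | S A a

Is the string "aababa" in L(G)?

no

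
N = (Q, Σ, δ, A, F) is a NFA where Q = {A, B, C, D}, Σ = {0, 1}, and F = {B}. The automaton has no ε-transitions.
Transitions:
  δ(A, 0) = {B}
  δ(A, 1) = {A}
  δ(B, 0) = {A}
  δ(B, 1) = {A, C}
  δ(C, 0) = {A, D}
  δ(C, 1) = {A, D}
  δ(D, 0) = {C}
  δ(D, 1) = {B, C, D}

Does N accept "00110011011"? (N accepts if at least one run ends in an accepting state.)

rejected

Start: {A}
read 0: {B}
read 0: {A}
read 1: {A}
read 1: {A}
read 0: {B}
read 0: {A}
read 1: {A}
read 1: {A}
read 0: {B}
read 1: {A, C}
read 1: {A, D}
Reachable ∩ accepting = {} — empty.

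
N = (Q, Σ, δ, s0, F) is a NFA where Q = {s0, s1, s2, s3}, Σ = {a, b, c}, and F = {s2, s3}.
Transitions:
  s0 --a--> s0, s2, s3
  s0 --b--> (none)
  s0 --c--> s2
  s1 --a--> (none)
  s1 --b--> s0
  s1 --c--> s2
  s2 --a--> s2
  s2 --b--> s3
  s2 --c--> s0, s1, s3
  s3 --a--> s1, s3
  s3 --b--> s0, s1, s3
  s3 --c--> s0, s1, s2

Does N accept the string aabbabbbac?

accepted

Start: {s0}
read a: {s0, s2, s3}
read a: {s0, s1, s2, s3}
read b: {s0, s1, s3}
read b: {s0, s1, s3}
read a: {s0, s1, s2, s3}
read b: {s0, s1, s3}
read b: {s0, s1, s3}
read b: {s0, s1, s3}
read a: {s0, s1, s2, s3}
read c: {s0, s1, s2, s3}
Reachable ∩ accepting = {s2, s3} — nonempty.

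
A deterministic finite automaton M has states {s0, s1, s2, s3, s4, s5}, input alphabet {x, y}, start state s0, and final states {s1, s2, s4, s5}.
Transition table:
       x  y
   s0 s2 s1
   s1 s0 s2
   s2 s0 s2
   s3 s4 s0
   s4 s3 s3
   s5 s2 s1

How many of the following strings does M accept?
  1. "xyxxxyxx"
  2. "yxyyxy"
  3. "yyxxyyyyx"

"xyxxxyxx": accepted
"yxyyxy": accepted
"yyxxyyyyx": rejected

2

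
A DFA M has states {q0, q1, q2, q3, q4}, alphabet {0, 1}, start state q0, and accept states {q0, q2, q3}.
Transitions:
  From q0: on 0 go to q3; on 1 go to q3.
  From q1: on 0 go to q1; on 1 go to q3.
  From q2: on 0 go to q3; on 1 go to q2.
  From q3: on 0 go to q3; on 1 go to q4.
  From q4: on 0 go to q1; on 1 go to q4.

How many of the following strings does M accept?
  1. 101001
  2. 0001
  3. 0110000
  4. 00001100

101001: accepted
0001: rejected
0110000: rejected
00001100: rejected

1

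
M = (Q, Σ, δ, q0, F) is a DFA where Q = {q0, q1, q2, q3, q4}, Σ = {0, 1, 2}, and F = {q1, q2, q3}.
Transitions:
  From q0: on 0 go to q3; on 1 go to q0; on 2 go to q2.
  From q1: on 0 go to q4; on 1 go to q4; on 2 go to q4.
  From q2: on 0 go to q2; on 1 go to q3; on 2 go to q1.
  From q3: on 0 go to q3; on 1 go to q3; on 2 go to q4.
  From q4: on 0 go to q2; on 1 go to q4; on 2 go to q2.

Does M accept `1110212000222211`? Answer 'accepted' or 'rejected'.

rejected

q0 --1--> q0
q0 --1--> q0
q0 --1--> q0
q0 --0--> q3
q3 --2--> q4
q4 --1--> q4
q4 --2--> q2
q2 --0--> q2
q2 --0--> q2
q2 --0--> q2
q2 --2--> q1
q1 --2--> q4
q4 --2--> q2
q2 --2--> q1
q1 --1--> q4
q4 --1--> q4
End in state q4, which is not an accepting state.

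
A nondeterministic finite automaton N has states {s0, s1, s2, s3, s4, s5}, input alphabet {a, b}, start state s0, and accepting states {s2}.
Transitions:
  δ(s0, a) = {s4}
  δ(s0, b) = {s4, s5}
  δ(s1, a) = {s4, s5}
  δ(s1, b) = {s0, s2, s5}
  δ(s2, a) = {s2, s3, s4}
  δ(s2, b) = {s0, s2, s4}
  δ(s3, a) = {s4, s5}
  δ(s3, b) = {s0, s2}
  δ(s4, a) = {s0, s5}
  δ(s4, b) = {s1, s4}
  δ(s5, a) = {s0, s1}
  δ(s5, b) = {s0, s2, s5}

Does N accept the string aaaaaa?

rejected

Start: {s0}
read a: {s4}
read a: {s0, s5}
read a: {s0, s1, s4}
read a: {s0, s4, s5}
read a: {s0, s1, s4, s5}
read a: {s0, s1, s4, s5}
Reachable ∩ accepting = {} — empty.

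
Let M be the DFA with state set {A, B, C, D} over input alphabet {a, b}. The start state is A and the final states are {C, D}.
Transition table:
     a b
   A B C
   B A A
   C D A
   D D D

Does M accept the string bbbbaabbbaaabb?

A --b--> C
C --b--> A
A --b--> C
C --b--> A
A --a--> B
B --a--> A
A --b--> C
C --b--> A
A --b--> C
C --a--> D
D --a--> D
D --a--> D
D --b--> D
D --b--> D
End in state D, which is an accepting state.

accepted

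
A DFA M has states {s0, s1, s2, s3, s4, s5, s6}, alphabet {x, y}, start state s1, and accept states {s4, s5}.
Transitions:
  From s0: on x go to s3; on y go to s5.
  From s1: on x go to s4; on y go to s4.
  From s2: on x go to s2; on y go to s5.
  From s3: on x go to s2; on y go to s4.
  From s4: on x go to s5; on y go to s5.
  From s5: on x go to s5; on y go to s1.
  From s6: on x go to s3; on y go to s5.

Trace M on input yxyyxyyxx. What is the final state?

s5

s1 --y--> s4
s4 --x--> s5
s5 --y--> s1
s1 --y--> s4
s4 --x--> s5
s5 --y--> s1
s1 --y--> s4
s4 --x--> s5
s5 --x--> s5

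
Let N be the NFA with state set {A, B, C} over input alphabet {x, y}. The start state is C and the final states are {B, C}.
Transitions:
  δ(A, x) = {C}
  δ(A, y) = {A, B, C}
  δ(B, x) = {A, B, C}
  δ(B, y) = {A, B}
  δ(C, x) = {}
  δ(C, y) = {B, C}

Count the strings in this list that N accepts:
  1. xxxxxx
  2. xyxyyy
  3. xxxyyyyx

0

xxxxxx: rejected
xyxyyy: rejected
xxxyyyyx: rejected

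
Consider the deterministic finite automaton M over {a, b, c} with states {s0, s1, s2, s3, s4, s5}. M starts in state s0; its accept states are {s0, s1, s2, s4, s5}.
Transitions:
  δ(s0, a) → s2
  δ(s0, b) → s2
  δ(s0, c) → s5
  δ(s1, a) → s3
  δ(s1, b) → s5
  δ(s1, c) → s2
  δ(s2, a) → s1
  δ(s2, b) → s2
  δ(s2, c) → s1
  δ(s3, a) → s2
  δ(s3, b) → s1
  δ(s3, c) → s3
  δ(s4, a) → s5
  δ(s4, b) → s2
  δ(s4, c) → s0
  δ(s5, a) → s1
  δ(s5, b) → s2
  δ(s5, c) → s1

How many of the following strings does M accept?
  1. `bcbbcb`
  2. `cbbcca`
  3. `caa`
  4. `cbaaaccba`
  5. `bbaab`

`bcbbcb`: accepted
`cbbcca`: accepted
`caa`: rejected
`cbaaaccba`: accepted
`bbaab`: accepted

4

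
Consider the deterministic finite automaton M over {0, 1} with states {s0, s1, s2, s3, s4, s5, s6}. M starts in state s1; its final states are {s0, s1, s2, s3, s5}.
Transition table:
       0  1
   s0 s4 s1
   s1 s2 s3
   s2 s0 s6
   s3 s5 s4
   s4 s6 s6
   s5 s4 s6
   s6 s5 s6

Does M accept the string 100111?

rejected

s1 --1--> s3
s3 --0--> s5
s5 --0--> s4
s4 --1--> s6
s6 --1--> s6
s6 --1--> s6
End in state s6, which is not an accepting state.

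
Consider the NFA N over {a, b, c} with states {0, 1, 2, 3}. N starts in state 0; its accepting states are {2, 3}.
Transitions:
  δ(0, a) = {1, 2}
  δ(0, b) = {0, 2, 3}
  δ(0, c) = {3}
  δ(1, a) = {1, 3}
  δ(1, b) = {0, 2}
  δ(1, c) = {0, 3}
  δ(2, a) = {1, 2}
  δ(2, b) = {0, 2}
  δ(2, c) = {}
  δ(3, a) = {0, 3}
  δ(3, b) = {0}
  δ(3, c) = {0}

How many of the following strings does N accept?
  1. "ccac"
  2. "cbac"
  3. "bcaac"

"ccac": accepted
"cbac": accepted
"bcaac": accepted

3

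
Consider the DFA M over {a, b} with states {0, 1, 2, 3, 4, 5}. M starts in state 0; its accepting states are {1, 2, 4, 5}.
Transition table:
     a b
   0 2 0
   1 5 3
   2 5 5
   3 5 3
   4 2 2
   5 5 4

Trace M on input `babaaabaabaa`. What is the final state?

5

0 --b--> 0
0 --a--> 2
2 --b--> 5
5 --a--> 5
5 --a--> 5
5 --a--> 5
5 --b--> 4
4 --a--> 2
2 --a--> 5
5 --b--> 4
4 --a--> 2
2 --a--> 5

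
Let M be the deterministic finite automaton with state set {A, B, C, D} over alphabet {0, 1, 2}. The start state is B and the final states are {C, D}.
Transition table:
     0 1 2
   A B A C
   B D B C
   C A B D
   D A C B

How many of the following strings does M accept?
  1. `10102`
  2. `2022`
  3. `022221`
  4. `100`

`10102`: accepted
`2022`: accepted
`022221`: rejected
`100`: rejected

2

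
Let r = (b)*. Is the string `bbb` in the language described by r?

Split into 3 pieces b · b · b; each matches b.

yes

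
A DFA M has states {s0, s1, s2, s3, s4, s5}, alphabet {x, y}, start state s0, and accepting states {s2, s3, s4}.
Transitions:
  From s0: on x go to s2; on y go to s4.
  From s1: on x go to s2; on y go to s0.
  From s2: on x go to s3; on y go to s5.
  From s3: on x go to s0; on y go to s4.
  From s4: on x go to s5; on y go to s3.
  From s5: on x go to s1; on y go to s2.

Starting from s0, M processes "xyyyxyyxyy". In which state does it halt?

s5

s0 --x--> s2
s2 --y--> s5
s5 --y--> s2
s2 --y--> s5
s5 --x--> s1
s1 --y--> s0
s0 --y--> s4
s4 --x--> s5
s5 --y--> s2
s2 --y--> s5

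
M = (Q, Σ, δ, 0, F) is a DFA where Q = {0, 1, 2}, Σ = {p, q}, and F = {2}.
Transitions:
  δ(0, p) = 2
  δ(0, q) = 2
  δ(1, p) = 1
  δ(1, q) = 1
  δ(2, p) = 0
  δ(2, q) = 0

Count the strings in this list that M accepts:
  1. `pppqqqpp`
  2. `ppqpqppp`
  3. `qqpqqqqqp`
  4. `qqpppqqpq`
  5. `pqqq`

`pppqqqpp`: rejected
`ppqpqppp`: rejected
`qqpqqqqqp`: accepted
`qqpppqqpq`: accepted
`pqqq`: rejected

2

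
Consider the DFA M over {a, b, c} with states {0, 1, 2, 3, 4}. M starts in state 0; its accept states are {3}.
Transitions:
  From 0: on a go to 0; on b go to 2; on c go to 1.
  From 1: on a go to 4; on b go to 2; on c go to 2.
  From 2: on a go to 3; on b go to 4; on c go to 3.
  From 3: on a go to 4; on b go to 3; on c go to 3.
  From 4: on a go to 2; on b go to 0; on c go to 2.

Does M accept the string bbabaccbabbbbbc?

accepted

0 --b--> 2
2 --b--> 4
4 --a--> 2
2 --b--> 4
4 --a--> 2
2 --c--> 3
3 --c--> 3
3 --b--> 3
3 --a--> 4
4 --b--> 0
0 --b--> 2
2 --b--> 4
4 --b--> 0
0 --b--> 2
2 --c--> 3
End in state 3, which is an accepting state.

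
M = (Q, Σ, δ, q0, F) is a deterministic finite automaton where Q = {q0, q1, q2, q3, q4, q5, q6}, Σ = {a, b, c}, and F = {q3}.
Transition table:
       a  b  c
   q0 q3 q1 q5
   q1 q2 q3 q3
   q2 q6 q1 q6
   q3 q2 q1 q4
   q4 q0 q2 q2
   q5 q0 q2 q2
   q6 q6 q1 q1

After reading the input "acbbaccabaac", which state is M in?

q1

q0 --a--> q3
q3 --c--> q4
q4 --b--> q2
q2 --b--> q1
q1 --a--> q2
q2 --c--> q6
q6 --c--> q1
q1 --a--> q2
q2 --b--> q1
q1 --a--> q2
q2 --a--> q6
q6 --c--> q1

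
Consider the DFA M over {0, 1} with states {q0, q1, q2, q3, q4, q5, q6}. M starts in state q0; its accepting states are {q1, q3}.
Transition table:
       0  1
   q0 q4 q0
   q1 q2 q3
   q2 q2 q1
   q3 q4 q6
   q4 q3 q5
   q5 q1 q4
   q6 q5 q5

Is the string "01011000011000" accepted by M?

rejected

q0 --0--> q4
q4 --1--> q5
q5 --0--> q1
q1 --1--> q3
q3 --1--> q6
q6 --0--> q5
q5 --0--> q1
q1 --0--> q2
q2 --0--> q2
q2 --1--> q1
q1 --1--> q3
q3 --0--> q4
q4 --0--> q3
q3 --0--> q4
End in state q4, which is not an accepting state.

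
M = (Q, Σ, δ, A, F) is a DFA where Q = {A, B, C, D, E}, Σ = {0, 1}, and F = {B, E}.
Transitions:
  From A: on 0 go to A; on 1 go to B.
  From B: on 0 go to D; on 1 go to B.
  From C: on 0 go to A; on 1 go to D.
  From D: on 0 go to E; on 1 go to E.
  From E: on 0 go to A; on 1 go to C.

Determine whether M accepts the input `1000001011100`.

rejected

A --1--> B
B --0--> D
D --0--> E
E --0--> A
A --0--> A
A --0--> A
A --1--> B
B --0--> D
D --1--> E
E --1--> C
C --1--> D
D --0--> E
E --0--> A
End in state A, which is not an accepting state.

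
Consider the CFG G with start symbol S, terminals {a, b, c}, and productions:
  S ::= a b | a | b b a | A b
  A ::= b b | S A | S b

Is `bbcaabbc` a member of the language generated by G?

no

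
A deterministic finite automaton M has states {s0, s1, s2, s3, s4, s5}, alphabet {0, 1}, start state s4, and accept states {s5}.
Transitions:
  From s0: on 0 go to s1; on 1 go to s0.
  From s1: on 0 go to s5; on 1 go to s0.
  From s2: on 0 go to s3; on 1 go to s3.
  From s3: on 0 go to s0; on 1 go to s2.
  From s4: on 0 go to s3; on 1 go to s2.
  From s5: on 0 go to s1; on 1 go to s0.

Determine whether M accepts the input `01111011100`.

s4 --0--> s3
s3 --1--> s2
s2 --1--> s3
s3 --1--> s2
s2 --1--> s3
s3 --0--> s0
s0 --1--> s0
s0 --1--> s0
s0 --1--> s0
s0 --0--> s1
s1 --0--> s5
End in state s5, which is an accepting state.

accepted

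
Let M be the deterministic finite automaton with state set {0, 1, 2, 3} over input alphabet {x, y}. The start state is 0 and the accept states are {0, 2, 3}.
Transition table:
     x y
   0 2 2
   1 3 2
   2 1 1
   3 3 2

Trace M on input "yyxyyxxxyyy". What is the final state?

2

0 --y--> 2
2 --y--> 1
1 --x--> 3
3 --y--> 2
2 --y--> 1
1 --x--> 3
3 --x--> 3
3 --x--> 3
3 --y--> 2
2 --y--> 1
1 --y--> 2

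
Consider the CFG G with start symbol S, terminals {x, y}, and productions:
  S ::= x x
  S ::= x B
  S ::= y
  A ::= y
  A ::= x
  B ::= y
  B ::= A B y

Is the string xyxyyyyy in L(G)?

yes

S ⇒ xB ⇒ xABy ⇒ xyBy ⇒ xyAByy ⇒ xyxByy ⇒ xyxAByyy ⇒ xyxyByyy ⇒ xyxyyyyy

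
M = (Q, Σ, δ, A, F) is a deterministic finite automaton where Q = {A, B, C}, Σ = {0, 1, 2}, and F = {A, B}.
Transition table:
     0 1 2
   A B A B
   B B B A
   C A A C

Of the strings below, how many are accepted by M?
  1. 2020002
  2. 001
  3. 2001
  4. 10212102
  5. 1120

2020002: accepted
001: accepted
2001: accepted
10212102: accepted
1120: accepted

5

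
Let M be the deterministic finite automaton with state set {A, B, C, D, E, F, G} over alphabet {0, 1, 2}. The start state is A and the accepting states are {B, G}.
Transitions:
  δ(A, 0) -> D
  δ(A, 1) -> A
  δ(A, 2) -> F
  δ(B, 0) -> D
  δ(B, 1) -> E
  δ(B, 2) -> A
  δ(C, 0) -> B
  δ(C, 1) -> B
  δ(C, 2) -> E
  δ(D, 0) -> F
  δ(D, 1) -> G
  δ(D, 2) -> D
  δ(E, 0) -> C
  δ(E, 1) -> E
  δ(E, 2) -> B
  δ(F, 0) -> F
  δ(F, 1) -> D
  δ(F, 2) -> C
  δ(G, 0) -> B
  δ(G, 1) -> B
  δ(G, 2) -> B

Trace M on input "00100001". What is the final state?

A --0--> D
D --0--> F
F --1--> D
D --0--> F
F --0--> F
F --0--> F
F --0--> F
F --1--> D

D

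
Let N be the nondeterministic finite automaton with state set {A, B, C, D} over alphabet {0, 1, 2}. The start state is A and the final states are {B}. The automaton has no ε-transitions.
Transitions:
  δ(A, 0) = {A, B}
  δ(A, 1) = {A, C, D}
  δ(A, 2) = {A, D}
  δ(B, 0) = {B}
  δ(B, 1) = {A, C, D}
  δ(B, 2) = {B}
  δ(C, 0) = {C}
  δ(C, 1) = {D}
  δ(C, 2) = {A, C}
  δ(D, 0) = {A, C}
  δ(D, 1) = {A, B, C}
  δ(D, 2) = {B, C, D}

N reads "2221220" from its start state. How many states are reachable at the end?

3

Start: {A}
read 2: {A, D}
read 2: {A, B, C, D}
read 2: {A, B, C, D}
read 1: {A, B, C, D}
read 2: {A, B, C, D}
read 2: {A, B, C, D}
read 0: {A, B, C}
Final reachable set {A, B, C} has 3 states.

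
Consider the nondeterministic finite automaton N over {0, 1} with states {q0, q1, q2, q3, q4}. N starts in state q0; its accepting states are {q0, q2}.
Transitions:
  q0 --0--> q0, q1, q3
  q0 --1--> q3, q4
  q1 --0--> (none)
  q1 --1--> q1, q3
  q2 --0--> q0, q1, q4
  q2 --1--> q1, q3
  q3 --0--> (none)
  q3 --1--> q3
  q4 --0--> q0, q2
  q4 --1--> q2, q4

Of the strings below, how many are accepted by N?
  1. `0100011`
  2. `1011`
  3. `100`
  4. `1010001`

`0100011`: accepted
`1011`: accepted
`100`: accepted
`1010001`: rejected

3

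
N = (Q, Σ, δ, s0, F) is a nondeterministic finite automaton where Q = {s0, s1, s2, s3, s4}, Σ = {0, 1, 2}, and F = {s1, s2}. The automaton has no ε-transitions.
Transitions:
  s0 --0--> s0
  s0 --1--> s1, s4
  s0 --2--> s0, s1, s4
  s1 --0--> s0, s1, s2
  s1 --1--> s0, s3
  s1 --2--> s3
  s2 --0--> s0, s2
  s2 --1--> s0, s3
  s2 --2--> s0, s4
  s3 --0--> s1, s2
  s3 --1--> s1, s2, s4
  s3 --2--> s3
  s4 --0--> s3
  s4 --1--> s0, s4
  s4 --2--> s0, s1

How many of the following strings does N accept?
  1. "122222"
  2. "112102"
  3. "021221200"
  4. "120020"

"122222": accepted
"112102": accepted
"021221200": accepted
"120020": accepted

4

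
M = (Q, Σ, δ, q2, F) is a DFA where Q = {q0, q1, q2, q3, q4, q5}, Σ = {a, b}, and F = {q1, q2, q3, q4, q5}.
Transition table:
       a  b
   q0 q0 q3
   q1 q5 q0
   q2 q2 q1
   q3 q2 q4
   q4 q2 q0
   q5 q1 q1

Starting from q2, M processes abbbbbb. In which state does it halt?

q3

q2 --a--> q2
q2 --b--> q1
q1 --b--> q0
q0 --b--> q3
q3 --b--> q4
q4 --b--> q0
q0 --b--> q3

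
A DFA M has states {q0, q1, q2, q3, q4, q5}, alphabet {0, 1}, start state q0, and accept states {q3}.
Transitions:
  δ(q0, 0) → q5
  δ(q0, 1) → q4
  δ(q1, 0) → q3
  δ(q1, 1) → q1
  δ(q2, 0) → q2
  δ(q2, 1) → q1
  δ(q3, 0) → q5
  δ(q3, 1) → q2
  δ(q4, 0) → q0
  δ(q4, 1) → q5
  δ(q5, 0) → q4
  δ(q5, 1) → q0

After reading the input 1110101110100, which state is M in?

q0 --1--> q4
q4 --1--> q5
q5 --1--> q0
q0 --0--> q5
q5 --1--> q0
q0 --0--> q5
q5 --1--> q0
q0 --1--> q4
q4 --1--> q5
q5 --0--> q4
q4 --1--> q5
q5 --0--> q4
q4 --0--> q0

q0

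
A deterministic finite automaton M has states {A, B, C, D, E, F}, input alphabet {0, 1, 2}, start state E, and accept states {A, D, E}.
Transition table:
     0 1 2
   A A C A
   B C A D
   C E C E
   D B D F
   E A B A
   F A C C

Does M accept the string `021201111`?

rejected

E --0--> A
A --2--> A
A --1--> C
C --2--> E
E --0--> A
A --1--> C
C --1--> C
C --1--> C
C --1--> C
End in state C, which is not an accepting state.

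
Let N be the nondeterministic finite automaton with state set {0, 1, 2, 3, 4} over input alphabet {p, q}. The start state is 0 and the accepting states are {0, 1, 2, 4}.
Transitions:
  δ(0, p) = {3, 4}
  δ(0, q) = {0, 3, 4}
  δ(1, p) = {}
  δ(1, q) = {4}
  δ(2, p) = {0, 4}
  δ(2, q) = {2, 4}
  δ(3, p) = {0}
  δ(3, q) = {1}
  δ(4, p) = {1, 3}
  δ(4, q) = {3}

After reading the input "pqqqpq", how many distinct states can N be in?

4

Start: {0}
read p: {3, 4}
read q: {1, 3}
read q: {1, 4}
read q: {3, 4}
read p: {0, 1, 3}
read q: {0, 1, 3, 4}
Final reachable set {0, 1, 3, 4} has 4 states.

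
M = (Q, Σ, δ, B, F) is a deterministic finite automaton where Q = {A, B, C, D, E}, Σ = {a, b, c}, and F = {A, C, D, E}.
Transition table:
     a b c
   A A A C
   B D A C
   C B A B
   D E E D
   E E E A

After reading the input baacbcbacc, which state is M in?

B --b--> A
A --a--> A
A --a--> A
A --c--> C
C --b--> A
A --c--> C
C --b--> A
A --a--> A
A --c--> C
C --c--> B

B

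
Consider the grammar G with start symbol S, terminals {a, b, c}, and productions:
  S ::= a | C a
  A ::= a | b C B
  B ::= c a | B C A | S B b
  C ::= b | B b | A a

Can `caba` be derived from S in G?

yes

S ⇒ Ca ⇒ Bba ⇒ caba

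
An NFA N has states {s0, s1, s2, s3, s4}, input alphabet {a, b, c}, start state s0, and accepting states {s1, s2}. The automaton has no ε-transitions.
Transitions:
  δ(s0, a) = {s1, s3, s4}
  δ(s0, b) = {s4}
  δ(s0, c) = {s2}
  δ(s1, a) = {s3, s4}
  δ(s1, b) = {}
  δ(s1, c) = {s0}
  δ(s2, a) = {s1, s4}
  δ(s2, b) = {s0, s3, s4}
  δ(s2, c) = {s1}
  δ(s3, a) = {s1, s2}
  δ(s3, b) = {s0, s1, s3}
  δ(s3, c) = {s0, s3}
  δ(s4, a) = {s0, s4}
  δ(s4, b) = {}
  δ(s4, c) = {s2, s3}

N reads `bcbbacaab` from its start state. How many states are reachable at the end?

4

Start: {s0}
read b: {s4}
read c: {s2, s3}
read b: {s0, s1, s3, s4}
read b: {s0, s1, s3, s4}
read a: {s0, s1, s2, s3, s4}
read c: {s0, s1, s2, s3}
read a: {s1, s2, s3, s4}
read a: {s0, s1, s2, s3, s4}
read b: {s0, s1, s3, s4}
Final reachable set {s0, s1, s3, s4} has 4 states.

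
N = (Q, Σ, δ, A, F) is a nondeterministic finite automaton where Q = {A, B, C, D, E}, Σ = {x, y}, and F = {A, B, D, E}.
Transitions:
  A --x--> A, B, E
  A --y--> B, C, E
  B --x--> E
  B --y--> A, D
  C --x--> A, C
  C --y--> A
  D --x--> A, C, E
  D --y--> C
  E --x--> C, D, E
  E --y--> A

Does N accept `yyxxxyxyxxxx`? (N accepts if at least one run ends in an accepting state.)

accepted

Start: {A}
read y: {B, C, E}
read y: {A, D}
read x: {A, B, C, E}
read x: {A, B, C, D, E}
read x: {A, B, C, D, E}
read y: {A, B, C, D, E}
read x: {A, B, C, D, E}
read y: {A, B, C, D, E}
read x: {A, B, C, D, E}
read x: {A, B, C, D, E}
read x: {A, B, C, D, E}
read x: {A, B, C, D, E}
Reachable ∩ accepting = {A, B, D, E} — nonempty.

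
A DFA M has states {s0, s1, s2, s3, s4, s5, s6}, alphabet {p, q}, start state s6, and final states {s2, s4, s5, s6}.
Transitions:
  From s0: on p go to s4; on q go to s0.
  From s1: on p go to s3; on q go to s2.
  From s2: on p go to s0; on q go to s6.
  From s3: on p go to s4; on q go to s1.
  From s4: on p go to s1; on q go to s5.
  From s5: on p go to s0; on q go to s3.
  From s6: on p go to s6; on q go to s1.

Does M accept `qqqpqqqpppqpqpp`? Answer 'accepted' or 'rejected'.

accepted

s6 --q--> s1
s1 --q--> s2
s2 --q--> s6
s6 --p--> s6
s6 --q--> s1
s1 --q--> s2
s2 --q--> s6
s6 --p--> s6
s6 --p--> s6
s6 --p--> s6
s6 --q--> s1
s1 --p--> s3
s3 --q--> s1
s1 --p--> s3
s3 --p--> s4
End in state s4, which is an accepting state.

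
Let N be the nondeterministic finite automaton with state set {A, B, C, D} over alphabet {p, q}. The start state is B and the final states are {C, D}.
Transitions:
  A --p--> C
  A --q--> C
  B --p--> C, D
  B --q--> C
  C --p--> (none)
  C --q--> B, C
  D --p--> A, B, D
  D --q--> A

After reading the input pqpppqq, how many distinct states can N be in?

2

Start: {B}
read p: {C, D}
read q: {A, B, C}
read p: {C, D}
read p: {A, B, D}
read p: {A, B, C, D}
read q: {A, B, C}
read q: {B, C}
Final reachable set {B, C} has 2 states.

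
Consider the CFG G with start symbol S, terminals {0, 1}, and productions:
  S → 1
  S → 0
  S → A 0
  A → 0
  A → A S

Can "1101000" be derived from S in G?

no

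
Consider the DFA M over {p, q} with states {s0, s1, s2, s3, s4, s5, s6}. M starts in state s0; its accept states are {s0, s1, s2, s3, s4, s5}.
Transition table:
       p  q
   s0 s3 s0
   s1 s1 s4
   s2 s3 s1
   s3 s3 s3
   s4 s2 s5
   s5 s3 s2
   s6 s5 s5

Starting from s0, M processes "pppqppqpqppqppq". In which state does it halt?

s3

s0 --p--> s3
s3 --p--> s3
s3 --p--> s3
s3 --q--> s3
s3 --p--> s3
s3 --p--> s3
s3 --q--> s3
s3 --p--> s3
s3 --q--> s3
s3 --p--> s3
s3 --p--> s3
s3 --q--> s3
s3 --p--> s3
s3 --p--> s3
s3 --q--> s3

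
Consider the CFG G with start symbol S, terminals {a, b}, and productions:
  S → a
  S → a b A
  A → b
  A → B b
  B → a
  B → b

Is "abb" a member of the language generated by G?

S ⇒ abA ⇒ abb

yes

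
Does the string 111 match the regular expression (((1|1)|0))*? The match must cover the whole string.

yes

Split into 3 pieces 1 · 1 · 1; each matches ((1|1)|0).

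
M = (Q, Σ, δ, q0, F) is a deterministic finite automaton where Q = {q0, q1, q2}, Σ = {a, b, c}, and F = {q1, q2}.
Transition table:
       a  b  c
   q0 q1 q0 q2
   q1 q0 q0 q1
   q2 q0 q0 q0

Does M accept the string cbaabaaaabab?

q0 --c--> q2
q2 --b--> q0
q0 --a--> q1
q1 --a--> q0
q0 --b--> q0
q0 --a--> q1
q1 --a--> q0
q0 --a--> q1
q1 --a--> q0
q0 --b--> q0
q0 --a--> q1
q1 --b--> q0
End in state q0, which is not an accepting state.

rejected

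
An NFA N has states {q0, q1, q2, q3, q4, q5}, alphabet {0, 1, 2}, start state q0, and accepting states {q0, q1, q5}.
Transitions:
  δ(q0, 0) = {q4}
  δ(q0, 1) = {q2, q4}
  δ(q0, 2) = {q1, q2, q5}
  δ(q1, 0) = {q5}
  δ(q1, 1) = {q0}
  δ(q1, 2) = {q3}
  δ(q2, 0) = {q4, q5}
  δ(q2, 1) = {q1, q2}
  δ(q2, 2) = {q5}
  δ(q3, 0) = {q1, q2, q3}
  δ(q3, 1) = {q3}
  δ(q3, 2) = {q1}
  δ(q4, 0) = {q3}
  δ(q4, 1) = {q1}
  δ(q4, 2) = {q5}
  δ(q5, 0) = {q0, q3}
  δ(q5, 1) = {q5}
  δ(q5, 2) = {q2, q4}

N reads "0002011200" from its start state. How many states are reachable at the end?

6

Start: {q0}
read 0: {q4}
read 0: {q3}
read 0: {q1, q2, q3}
read 2: {q1, q3, q5}
read 0: {q0, q1, q2, q3, q5}
read 1: {q0, q1, q2, q3, q4, q5}
read 1: {q0, q1, q2, q3, q4, q5}
read 2: {q1, q2, q3, q4, q5}
read 0: {q0, q1, q2, q3, q4, q5}
read 0: {q0, q1, q2, q3, q4, q5}
Final reachable set {q0, q1, q2, q3, q4, q5} has 6 states.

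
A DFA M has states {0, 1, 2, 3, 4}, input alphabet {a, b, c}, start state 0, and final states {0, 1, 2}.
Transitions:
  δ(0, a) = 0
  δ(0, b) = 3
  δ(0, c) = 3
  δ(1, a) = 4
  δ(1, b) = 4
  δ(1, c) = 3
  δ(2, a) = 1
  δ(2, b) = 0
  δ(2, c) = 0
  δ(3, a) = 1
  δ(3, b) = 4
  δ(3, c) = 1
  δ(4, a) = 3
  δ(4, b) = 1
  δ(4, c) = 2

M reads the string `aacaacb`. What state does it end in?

0

0 --a--> 0
0 --a--> 0
0 --c--> 3
3 --a--> 1
1 --a--> 4
4 --c--> 2
2 --b--> 0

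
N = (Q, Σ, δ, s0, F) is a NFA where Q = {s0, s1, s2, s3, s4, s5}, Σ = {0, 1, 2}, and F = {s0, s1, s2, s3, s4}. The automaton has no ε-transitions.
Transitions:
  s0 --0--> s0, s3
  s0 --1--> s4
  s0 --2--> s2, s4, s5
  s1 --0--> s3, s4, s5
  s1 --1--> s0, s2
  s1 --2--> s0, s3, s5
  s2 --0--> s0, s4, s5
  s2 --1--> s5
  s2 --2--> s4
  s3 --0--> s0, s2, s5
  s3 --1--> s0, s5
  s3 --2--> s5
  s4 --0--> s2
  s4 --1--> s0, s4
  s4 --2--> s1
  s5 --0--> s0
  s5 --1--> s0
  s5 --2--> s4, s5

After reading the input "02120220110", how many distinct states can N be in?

Start: {s0}
read 0: {s0, s3}
read 2: {s2, s4, s5}
read 1: {s0, s4, s5}
read 2: {s1, s2, s4, s5}
read 0: {s0, s2, s3, s4, s5}
read 2: {s1, s2, s4, s5}
read 2: {s0, s1, s3, s4, s5}
read 0: {s0, s2, s3, s4, s5}
read 1: {s0, s4, s5}
read 1: {s0, s4}
read 0: {s0, s2, s3}
Final reachable set {s0, s2, s3} has 3 states.

3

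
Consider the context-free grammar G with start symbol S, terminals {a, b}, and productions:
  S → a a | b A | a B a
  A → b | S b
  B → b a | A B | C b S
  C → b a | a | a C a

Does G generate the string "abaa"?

yes

S ⇒ aBa ⇒ abaa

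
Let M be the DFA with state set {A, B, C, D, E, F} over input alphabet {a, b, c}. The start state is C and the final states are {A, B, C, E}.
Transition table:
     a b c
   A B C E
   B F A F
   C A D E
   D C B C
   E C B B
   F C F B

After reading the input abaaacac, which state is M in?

B

C --a--> A
A --b--> C
C --a--> A
A --a--> B
B --a--> F
F --c--> B
B --a--> F
F --c--> B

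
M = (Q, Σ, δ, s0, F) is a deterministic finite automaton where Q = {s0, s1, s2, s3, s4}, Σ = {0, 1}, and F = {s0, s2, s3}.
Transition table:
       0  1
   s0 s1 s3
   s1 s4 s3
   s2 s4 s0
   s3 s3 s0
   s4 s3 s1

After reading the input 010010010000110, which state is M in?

s3

s0 --0--> s1
s1 --1--> s3
s3 --0--> s3
s3 --0--> s3
s3 --1--> s0
s0 --0--> s1
s1 --0--> s4
s4 --1--> s1
s1 --0--> s4
s4 --0--> s3
s3 --0--> s3
s3 --0--> s3
s3 --1--> s0
s0 --1--> s3
s3 --0--> s3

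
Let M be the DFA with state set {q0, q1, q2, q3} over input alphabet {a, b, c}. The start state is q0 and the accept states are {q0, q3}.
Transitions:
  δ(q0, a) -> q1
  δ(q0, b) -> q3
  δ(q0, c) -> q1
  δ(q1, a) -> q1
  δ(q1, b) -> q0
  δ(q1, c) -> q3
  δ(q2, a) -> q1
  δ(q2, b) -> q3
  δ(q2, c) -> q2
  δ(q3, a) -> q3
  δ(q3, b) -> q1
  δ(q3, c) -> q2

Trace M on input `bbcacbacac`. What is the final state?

q0 --b--> q3
q3 --b--> q1
q1 --c--> q3
q3 --a--> q3
q3 --c--> q2
q2 --b--> q3
q3 --a--> q3
q3 --c--> q2
q2 --a--> q1
q1 --c--> q3

q3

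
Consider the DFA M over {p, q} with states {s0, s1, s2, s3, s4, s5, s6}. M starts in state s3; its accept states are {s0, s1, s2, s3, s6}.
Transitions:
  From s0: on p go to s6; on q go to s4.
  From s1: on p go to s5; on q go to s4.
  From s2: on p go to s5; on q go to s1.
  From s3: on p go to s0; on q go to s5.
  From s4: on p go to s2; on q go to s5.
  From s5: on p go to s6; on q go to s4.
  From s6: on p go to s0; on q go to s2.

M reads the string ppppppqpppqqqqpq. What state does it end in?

s2

s3 --p--> s0
s0 --p--> s6
s6 --p--> s0
s0 --p--> s6
s6 --p--> s0
s0 --p--> s6
s6 --q--> s2
s2 --p--> s5
s5 --p--> s6
s6 --p--> s0
s0 --q--> s4
s4 --q--> s5
s5 --q--> s4
s4 --q--> s5
s5 --p--> s6
s6 --q--> s2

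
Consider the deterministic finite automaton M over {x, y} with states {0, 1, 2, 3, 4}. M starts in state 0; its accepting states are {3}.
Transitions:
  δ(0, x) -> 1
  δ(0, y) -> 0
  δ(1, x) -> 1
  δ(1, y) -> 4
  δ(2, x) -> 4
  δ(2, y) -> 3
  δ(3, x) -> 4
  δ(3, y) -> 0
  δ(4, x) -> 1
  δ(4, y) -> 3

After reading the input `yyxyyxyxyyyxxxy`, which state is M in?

4

0 --y--> 0
0 --y--> 0
0 --x--> 1
1 --y--> 4
4 --y--> 3
3 --x--> 4
4 --y--> 3
3 --x--> 4
4 --y--> 3
3 --y--> 0
0 --y--> 0
0 --x--> 1
1 --x--> 1
1 --x--> 1
1 --y--> 4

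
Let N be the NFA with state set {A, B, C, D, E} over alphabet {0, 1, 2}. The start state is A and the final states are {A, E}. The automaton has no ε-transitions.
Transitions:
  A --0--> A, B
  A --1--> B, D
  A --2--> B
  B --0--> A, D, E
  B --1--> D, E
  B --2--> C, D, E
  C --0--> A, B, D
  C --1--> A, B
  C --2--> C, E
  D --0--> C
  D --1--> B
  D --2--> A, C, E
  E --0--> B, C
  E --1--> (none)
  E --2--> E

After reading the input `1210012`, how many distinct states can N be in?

Start: {A}
read 1: {B, D}
read 2: {A, C, D, E}
read 1: {A, B, D}
read 0: {A, B, C, D, E}
read 0: {A, B, C, D, E}
read 1: {A, B, D, E}
read 2: {A, B, C, D, E}
Final reachable set {A, B, C, D, E} has 5 states.

5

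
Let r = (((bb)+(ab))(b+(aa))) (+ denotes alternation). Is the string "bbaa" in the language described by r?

yes

Split as bb·aa: ((bb)+(ab)) matches bb and (b+(aa)) matches aa.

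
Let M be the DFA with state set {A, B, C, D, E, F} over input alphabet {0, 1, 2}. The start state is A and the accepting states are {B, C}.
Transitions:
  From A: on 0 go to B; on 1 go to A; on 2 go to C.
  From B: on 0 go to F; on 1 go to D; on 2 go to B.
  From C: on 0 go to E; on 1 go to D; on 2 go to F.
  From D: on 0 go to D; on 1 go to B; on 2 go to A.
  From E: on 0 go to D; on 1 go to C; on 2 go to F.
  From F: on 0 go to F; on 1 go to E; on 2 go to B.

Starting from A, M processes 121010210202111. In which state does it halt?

A --1--> A
A --2--> C
C --1--> D
D --0--> D
D --1--> B
B --0--> F
F --2--> B
B --1--> D
D --0--> D
D --2--> A
A --0--> B
B --2--> B
B --1--> D
D --1--> B
B --1--> D

D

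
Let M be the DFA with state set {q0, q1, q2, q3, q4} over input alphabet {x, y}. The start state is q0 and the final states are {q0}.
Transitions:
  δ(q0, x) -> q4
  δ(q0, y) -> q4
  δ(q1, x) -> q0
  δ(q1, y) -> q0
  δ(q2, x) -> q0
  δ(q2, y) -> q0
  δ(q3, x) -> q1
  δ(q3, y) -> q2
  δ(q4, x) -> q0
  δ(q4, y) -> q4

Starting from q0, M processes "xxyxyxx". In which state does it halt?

q0 --x--> q4
q4 --x--> q0
q0 --y--> q4
q4 --x--> q0
q0 --y--> q4
q4 --x--> q0
q0 --x--> q4

q4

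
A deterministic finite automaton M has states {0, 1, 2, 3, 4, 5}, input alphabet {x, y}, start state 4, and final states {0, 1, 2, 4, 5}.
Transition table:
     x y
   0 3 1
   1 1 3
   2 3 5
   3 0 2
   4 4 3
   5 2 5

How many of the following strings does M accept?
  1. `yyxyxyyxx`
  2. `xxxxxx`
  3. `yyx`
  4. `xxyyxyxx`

2

`yyxyxyyxx`: rejected
`xxxxxx`: accepted
`yyx`: rejected
`xxyyxyxx`: accepted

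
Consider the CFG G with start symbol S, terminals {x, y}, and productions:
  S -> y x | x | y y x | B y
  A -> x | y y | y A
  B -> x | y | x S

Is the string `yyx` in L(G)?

S ⇒ yyx

yes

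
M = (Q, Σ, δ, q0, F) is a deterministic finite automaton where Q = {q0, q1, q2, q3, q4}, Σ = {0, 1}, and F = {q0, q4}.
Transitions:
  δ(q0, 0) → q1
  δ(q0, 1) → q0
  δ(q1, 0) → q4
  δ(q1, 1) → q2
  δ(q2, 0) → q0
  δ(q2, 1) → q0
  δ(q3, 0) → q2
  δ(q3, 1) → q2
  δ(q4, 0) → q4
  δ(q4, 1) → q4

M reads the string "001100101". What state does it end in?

q4

q0 --0--> q1
q1 --0--> q4
q4 --1--> q4
q4 --1--> q4
q4 --0--> q4
q4 --0--> q4
q4 --1--> q4
q4 --0--> q4
q4 --1--> q4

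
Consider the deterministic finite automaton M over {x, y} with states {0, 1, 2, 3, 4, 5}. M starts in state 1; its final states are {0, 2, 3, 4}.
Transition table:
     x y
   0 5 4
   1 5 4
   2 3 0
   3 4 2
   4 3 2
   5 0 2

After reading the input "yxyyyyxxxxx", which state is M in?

1 --y--> 4
4 --x--> 3
3 --y--> 2
2 --y--> 0
0 --y--> 4
4 --y--> 2
2 --x--> 3
3 --x--> 4
4 --x--> 3
3 --x--> 4
4 --x--> 3

3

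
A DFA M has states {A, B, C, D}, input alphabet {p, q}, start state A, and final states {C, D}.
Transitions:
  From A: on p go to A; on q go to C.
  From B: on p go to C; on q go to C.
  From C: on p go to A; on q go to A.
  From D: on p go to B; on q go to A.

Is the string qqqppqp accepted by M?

A --q--> C
C --q--> A
A --q--> C
C --p--> A
A --p--> A
A --q--> C
C --p--> A
End in state A, which is not an accepting state.

rejected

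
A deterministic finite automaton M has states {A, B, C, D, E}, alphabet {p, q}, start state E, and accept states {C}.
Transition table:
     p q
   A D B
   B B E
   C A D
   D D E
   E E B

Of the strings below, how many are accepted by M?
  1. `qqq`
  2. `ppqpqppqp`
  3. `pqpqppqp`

0

`qqq`: rejected
`ppqpqppqp`: rejected
`pqpqppqp`: rejected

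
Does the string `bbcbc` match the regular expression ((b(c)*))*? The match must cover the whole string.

yes

Split into 3 pieces b · bc · bc; each matches (b(c)*).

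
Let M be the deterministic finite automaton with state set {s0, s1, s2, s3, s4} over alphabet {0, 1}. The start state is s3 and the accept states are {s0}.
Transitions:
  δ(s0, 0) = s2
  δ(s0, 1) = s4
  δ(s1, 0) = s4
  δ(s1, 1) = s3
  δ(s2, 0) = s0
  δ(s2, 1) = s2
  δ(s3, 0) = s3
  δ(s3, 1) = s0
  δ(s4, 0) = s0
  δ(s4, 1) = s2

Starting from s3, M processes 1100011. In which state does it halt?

s3 --1--> s0
s0 --1--> s4
s4 --0--> s0
s0 --0--> s2
s2 --0--> s0
s0 --1--> s4
s4 --1--> s2

s2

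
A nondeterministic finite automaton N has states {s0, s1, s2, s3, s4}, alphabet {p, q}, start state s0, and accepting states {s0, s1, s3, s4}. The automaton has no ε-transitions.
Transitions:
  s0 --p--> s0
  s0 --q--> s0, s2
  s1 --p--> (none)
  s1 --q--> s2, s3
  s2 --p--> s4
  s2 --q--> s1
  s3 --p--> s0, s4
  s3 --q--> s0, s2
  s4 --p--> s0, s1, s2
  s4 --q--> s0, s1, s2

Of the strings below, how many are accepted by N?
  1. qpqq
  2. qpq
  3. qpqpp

3

qpqq: accepted
qpq: accepted
qpqpp: accepted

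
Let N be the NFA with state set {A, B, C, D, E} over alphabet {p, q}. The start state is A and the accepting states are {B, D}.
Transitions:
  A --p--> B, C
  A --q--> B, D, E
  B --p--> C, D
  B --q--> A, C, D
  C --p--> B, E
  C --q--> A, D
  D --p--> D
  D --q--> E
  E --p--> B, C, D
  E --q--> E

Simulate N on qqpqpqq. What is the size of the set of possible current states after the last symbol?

4

Start: {A}
read q: {B, D, E}
read q: {A, C, D, E}
read p: {B, C, D, E}
read q: {A, C, D, E}
read p: {B, C, D, E}
read q: {A, C, D, E}
read q: {A, B, D, E}
Final reachable set {A, B, D, E} has 4 states.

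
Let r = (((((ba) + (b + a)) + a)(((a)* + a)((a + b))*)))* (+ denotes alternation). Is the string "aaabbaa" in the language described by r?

yes

Split into 7 pieces a · a · a · b · b · a · a; each matches ((((ba)+(b+a))+a)(((a)*+a)((a+b))*)).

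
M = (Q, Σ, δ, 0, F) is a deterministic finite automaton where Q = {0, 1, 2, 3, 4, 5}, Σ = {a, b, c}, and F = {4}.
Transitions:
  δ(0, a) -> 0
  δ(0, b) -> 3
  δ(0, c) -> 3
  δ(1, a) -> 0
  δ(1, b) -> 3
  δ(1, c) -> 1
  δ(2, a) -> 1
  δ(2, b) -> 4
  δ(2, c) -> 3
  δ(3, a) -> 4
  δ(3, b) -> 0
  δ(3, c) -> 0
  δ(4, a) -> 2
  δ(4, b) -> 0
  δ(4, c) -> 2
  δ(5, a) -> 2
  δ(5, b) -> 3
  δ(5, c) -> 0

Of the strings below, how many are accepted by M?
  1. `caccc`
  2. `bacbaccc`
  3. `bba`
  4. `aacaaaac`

0

`caccc`: rejected
`bacbaccc`: rejected
`bba`: rejected
`aacaaaac`: rejected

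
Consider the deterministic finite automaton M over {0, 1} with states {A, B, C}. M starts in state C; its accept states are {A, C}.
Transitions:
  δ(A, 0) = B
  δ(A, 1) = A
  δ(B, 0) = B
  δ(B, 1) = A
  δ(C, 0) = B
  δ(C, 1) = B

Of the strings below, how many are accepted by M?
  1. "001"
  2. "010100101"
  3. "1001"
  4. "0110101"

4

"001": accepted
"010100101": accepted
"1001": accepted
"0110101": accepted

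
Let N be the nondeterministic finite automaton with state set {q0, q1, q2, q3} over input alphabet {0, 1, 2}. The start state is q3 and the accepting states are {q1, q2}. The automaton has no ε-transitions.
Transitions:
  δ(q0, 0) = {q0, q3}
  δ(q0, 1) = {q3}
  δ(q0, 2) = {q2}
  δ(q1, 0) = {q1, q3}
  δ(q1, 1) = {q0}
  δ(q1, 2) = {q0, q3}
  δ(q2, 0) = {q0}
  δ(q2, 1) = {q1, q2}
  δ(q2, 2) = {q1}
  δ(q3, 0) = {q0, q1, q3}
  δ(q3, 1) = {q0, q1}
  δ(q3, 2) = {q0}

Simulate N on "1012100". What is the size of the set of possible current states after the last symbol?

3

Start: {q3}
read 1: {q0, q1}
read 0: {q0, q1, q3}
read 1: {q0, q1, q3}
read 2: {q0, q2, q3}
read 1: {q0, q1, q2, q3}
read 0: {q0, q1, q3}
read 0: {q0, q1, q3}
Final reachable set {q0, q1, q3} has 3 states.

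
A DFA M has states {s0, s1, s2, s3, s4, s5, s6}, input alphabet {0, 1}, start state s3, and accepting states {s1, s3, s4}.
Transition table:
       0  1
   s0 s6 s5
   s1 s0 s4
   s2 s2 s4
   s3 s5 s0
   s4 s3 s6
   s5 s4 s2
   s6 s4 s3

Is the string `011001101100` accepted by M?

s3 --0--> s5
s5 --1--> s2
s2 --1--> s4
s4 --0--> s3
s3 --0--> s5
s5 --1--> s2
s2 --1--> s4
s4 --0--> s3
s3 --1--> s0
s0 --1--> s5
s5 --0--> s4
s4 --0--> s3
End in state s3, which is an accepting state.

accepted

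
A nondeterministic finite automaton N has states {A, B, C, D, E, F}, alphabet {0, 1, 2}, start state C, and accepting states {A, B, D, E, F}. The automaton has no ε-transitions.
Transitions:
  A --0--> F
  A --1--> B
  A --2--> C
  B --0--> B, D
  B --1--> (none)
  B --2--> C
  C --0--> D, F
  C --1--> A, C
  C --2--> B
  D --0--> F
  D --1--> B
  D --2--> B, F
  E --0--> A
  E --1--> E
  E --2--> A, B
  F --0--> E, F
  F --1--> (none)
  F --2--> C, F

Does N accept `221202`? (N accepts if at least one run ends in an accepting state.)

Start: {C}
read 2: {B}
read 2: {C}
read 1: {A, C}
read 2: {B, C}
read 0: {B, D, F}
read 2: {B, C, F}
Reachable ∩ accepting = {B, F} — nonempty.

accepted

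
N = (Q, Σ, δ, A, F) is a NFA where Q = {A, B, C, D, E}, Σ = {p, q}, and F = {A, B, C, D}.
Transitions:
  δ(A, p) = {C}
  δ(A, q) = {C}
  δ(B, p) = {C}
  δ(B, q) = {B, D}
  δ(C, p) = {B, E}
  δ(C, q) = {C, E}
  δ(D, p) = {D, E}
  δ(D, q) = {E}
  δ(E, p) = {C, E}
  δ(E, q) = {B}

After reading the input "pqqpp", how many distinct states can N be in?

3

Start: {A}
read p: {C}
read q: {C, E}
read q: {B, C, E}
read p: {B, C, E}
read p: {B, C, E}
Final reachable set {B, C, E} has 3 states.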